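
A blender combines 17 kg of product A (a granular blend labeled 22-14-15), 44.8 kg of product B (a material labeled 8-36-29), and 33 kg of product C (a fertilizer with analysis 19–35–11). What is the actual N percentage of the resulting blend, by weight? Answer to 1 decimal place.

Total mass = 17 + 44.8 + 33 = 94.8 kg.
N mass = 22%×17 + 8%×44.8 + 19%×33 = 13.594 kg.
% N = 13.594 / 94.8 = 14.3397%.

14.3% N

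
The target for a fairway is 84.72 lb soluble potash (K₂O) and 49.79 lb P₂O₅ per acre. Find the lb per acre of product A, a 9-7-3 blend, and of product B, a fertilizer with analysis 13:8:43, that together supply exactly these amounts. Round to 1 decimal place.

528.2 lb product A, 160.2 lb product B

Per-acre balance (a = product A, b = product B):
K₂O: 0.03·a + 0.43·b = 84.72
P₂O₅: 0.07·a + 0.08·b = 49.79
Eliminate b: (row1) − 0.43/0.08·(row2) → -0.34625·a = -182.901, so a = 528.235.
Then b = (49.79 − 0.07·528.235) / 0.08 = 160.17.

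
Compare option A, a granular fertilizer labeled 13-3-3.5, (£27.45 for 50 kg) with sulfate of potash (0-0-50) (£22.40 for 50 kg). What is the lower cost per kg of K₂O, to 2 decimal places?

£0.90 per kg K₂O (sulfate of potash)

option A: K₂O per bag = 50 × 3.5% = 1.75 kg; cost = 27.45 / 1.75 = £15.6857/kg K₂O.
sulfate of potash: K₂O per bag = 50 × 50% = 25 kg; cost = 22.40 / 25 = £0.8960/kg K₂O.
sulfate of potash is cheaper.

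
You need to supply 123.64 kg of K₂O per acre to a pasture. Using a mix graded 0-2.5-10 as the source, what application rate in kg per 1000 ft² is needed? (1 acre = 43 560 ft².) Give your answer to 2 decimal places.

Product per acre = 123.64 / 10% = 1236.4 kg.
Convert to per 1000 ft²: 1236.4 × 0.0229568 = 28.3838 kg.

28.38 kg of product per thousand sq ft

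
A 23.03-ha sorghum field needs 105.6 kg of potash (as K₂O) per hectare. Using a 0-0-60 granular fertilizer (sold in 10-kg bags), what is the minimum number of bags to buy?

406 bags

Product per hectare = 105.6 / 60% = 176 kg.
Total product = 176 × 23.03 = 4053.28 kg.
Bags = ⌈4053.28 / 10⌉ = 406.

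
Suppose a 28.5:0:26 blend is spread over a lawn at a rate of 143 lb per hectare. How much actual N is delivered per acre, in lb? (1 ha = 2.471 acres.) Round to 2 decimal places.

nitrogen per hectare = 143 × 28.5% = 40.755 lb.
Convert to per acre: 40.755 × 0.404694 = 16.4933 lb.

16.49 lb N per acre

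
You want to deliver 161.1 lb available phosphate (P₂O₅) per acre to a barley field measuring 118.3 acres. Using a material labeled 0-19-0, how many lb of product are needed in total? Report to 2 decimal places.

Product per acre = 161.1 / 19% = 847.895 lb.
Total product = 847.895 × 118.3 = 100305.947 lb.

100305.95 lb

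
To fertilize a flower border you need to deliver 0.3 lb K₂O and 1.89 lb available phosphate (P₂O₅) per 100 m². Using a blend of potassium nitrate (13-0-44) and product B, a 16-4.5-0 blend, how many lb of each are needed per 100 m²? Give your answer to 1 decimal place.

0.7 lb potassium nitrate, 42.0 lb product B

Per-100 m² balance (a = potassium nitrate, b = product B):
K₂O: 0.44·a + 0·b = 0.3
P₂O₅: 0·a + 0.045·b = 1.89
Solving simultaneously: a = 0.681818, b = 42.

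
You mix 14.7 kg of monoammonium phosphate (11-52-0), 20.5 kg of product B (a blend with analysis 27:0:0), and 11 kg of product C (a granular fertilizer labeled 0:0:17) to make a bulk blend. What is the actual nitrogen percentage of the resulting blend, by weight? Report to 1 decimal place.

Total mass = 14.7 + 20.5 + 11 = 46.2 kg.
N mass = 11%×14.7 + 27%×20.5 + 0%×11 = 7.152 kg.
% N = 7.152 / 46.2 = 15.4805%.

15.5% N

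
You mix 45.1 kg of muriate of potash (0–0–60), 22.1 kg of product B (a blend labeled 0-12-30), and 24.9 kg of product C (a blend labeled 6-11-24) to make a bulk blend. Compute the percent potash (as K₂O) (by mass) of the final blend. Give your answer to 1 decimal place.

43.1% K₂O

Total mass = 45.1 + 22.1 + 24.9 = 92.1 kg.
K₂O mass = 60%×45.1 + 30%×22.1 + 24%×24.9 = 39.666 kg.
% K₂O = 39.666 / 92.1 = 43.0684%.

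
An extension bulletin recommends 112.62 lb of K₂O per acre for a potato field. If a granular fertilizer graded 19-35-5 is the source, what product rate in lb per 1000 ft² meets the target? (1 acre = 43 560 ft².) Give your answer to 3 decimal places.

Product per acre = 112.62 / 5% = 2252.4 lb.
Convert to per 1000 ft²: 2252.4 × 0.0229568 = 51.70799 lb.

51.708 lb of product per thousand sq ft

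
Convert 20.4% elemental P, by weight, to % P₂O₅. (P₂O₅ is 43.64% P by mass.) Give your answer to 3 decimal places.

%P₂O₅ = 20.4 / 0.4364 = 46.7461%.

46.746% P₂O₅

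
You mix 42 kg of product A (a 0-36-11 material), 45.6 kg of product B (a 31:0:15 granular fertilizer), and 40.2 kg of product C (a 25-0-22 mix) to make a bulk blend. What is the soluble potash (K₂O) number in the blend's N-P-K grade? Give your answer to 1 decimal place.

15.9% K₂O

Total mass = 42 + 45.6 + 40.2 = 127.8 kg.
K₂O mass = 11%×42 + 15%×45.6 + 22%×40.2 = 20.304 kg.
% K₂O = 20.304 / 127.8 = 15.8873%.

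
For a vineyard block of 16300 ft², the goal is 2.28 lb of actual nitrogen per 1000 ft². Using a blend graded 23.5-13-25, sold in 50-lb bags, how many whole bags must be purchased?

4 bags

Product per 1000 ft² = 2.28 / 23.5% = 9.70213 lb.
Total product = 9.70213 × 16300 / 1000 = 158.145 lb.
Bags = ⌈158.145 / 50⌉ = 4.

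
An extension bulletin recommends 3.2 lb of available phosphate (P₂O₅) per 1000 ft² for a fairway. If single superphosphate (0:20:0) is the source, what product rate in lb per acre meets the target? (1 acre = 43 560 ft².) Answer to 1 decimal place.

Product per 1000 ft² = 3.2 / 20% = 16 lb.
Convert to per acre: 16 × 43.56 = 696.96 lb.

697.0 lb of product per acre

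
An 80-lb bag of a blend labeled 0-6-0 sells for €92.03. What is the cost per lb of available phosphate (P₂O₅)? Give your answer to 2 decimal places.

P₂O₅ in bag = 80 × 6% = 4.8 lb.
Cost per lb P₂O₅ = €92.03 / 4.8 = €19.1729.

€19.17 per lb P₂O₅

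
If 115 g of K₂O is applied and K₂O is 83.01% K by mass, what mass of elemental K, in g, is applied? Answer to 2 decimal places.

95.46 g K

K = 115 × 0.8301 = 95.4615 g.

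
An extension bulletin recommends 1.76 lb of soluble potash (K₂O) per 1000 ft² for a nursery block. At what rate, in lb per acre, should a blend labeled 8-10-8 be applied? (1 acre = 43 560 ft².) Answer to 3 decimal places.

Product per 1000 ft² = 1.76 / 8% = 22 lb.
Convert to per acre: 22 × 43.56 = 958.32 lb.

958.320 lb of product per acre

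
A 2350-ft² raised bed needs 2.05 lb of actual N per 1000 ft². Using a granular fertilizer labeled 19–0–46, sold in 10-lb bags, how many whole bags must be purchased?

Product per 1000 ft² = 2.05 / 19% = 10.7895 lb.
Total product = 10.7895 × 2350 / 1000 = 25.3553 lb.
Bags = ⌈25.3553 / 10⌉ = 3.

3 bags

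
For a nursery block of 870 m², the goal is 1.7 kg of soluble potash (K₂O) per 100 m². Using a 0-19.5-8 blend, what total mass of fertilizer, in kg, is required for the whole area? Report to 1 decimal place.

184.9 kg

Product per 100 m² = 1.7 / 8% = 21.25 kg.
Total product = 21.25 × 870 / 100 = 184.875 kg.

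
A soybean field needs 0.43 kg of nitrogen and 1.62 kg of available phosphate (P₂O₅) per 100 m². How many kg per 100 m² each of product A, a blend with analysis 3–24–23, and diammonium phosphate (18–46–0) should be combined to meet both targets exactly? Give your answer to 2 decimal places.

3.19 kg product A, 1.86 kg diammonium phosphate

Per-100 m² balance (a = product A, b = diammonium phosphate):
N: 0.03·a + 0.18·b = 0.43
P₂O₅: 0.24·a + 0.46·b = 1.62
Eliminate a: (row1) − 0.03/0.24·(row2) → 0.1225·b = 0.2275, so b = 1.85714.
Back-substitute: a = (0.43 − 0.18·1.85714) / 0.03 = 3.19048.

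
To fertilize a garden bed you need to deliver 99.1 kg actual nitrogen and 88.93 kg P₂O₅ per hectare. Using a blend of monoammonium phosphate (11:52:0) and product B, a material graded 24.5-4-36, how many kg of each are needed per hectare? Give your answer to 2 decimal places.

144.91 kg monoammonium phosphate, 339.43 kg product B

With a, b = kg per hectare of monoammonium phosphate and product B:
N: 0.11·a + 0.245·b = 99.1
P₂O₅: 0.52·a + 0.04·b = 88.93
Solving simultaneously: a = 144.909, b = 339.428.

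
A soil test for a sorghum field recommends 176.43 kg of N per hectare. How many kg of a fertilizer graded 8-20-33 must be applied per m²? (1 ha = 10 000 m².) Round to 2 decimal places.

0.22 kg of product per sq m

Product per hectare = 176.43 / 8% = 2205.38 kg.
Convert to per m²: 2205.38 × 0.0001 = 0.220537 kg.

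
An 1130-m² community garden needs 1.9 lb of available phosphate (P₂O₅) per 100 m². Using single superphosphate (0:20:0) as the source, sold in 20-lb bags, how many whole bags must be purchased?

6 bags

Product per 100 m² = 1.9 / 20% = 9.5 lb.
Total product = 9.5 × 1130 / 100 = 107.35 lb.
Bags = ⌈107.35 / 20⌉ = 6.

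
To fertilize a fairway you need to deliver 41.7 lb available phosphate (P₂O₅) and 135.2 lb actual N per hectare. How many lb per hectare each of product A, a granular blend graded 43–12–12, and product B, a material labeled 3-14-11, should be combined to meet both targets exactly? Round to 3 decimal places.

312.314 lb product A, 30.159 lb product B

Let a = lb of product A, b = lb of product B (per hectare).
P₂O₅: 0.12·a + 0.14·b = 41.7
N: 0.43·a + 0.03·b = 135.2
From row1: a = (41.7 − 0.14·b) / 0.12.
Into row2: 0.43·(41.7 − 0.14·b)/0.12 + 0.03·b = 135.2 → b = 30.15901, a = 312.31449.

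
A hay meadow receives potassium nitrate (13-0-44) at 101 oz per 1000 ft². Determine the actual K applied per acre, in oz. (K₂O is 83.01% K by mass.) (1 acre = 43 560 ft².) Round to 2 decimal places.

1606.91 oz K per acre

K₂O per 1000 ft² = 101 × 44% = 44.44 oz.
Elemental K = 44.44 × 0.8301 = 36.8896 oz per 1000 ft².
Convert to per acre: 36.8896 × 43.56 = 1606.913 oz.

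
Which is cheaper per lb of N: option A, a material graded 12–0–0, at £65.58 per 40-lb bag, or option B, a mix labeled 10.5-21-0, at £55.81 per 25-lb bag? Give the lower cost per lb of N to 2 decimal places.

option A: N per bag = 40 × 12% = 4.8 lb; cost = 65.58 / 4.8 = £13.6625/lb N.
option B: N per bag = 25 × 10.5% = 2.625 lb; cost = 55.81 / 2.625 = £21.2610/lb N.
option A is cheaper.

£13.66 per lb N (option A)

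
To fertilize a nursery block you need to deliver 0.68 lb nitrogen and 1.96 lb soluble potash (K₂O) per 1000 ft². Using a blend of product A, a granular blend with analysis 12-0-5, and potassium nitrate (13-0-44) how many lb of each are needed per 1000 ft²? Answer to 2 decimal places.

0.96 lb product A, 4.35 lb potassium nitrate

Let a = lb of product A, b = lb of potassium nitrate (per 1000 ft²).
N: 0.12·a + 0.13·b = 0.68
K₂O: 0.05·a + 0.44·b = 1.96
Solving simultaneously: a = 0.958963, b = 4.34557.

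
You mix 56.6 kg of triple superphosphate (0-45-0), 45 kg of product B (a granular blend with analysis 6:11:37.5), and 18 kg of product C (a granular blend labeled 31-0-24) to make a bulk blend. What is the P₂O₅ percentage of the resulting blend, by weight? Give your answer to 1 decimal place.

Total mass = 56.6 + 45 + 18 = 119.6 kg.
P₂O₅ mass = 45%×56.6 + 11%×45 + 0%×18 = 30.42 kg.
% P₂O₅ = 30.42 / 119.6 = 25.4348%.

25.4% P₂O₅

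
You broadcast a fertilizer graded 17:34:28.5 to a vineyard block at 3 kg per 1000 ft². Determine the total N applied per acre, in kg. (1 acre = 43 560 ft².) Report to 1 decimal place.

nitrogen per 1000 ft² = 3 × 17% = 0.51 kg.
Convert to per acre: 0.51 × 43.56 = 22.2156 kg.

22.2 kg N per acre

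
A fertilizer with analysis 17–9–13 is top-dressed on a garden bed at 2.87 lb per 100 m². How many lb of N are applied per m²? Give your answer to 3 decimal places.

0.005 lb N per sq m

nitrogen per 100 m² = 2.87 × 17% = 0.4879 lb.
Convert to per m²: 0.4879 × 0.01 = 0.004879 lb.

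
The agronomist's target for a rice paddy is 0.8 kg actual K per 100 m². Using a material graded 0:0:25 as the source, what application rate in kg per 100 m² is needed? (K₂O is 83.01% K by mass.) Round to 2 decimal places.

As K₂O: 0.8 / 0.8301 = 0.963739 kg per 100 m².
Product per 100 m² = 0.963739 / 25% = 3.85496 kg.

3.85 kg of product per hundred sq m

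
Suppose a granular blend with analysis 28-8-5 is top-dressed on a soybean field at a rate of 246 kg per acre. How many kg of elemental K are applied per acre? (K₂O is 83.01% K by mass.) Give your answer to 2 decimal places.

10.21 kg K per acre

K₂O per acre = 246 × 5% = 12.3 kg.
Elemental K = 12.3 × 0.8301 = 10.2102 kg per acre.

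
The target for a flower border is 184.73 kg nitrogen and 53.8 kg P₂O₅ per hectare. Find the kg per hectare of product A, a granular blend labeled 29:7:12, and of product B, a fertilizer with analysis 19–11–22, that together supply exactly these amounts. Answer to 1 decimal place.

With a, b = kg per hectare of product A and product B:
N: 0.29·a + 0.19·b = 184.73
P₂O₅: 0.07·a + 0.11·b = 53.8
Solving simultaneously: a = 542.919, b = 143.597.

542.9 kg product A, 143.6 kg product B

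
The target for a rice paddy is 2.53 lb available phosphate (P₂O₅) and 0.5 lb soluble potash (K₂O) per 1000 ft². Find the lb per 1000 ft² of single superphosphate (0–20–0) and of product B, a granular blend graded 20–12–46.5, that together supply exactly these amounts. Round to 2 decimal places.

Let a = lb of single superphosphate, b = lb of product B (per 1000 ft²).
P₂O₅: 0.2·a + 0.12·b = 2.53
K₂O: 0·a + 0.465·b = 0.5
Solving simultaneously: a = 12.0048, b = 1.07527.

12.00 lb single superphosphate, 1.08 lb product B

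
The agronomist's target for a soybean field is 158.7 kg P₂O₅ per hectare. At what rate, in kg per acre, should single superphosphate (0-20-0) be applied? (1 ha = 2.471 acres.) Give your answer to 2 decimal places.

Product per hectare = 158.7 / 20% = 793.5 kg.
Convert to per acre: 793.5 × 0.404694 = 321.125 kg.

321.13 kg of product per acre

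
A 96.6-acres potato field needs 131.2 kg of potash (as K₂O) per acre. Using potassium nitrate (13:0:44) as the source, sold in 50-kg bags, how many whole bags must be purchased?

Product per acre = 131.2 / 44% = 298.182 kg.
Total product = 298.182 × 96.6 = 28804.4 kg.
Bags = ⌈28804.4 / 50⌉ = 577.

577 bags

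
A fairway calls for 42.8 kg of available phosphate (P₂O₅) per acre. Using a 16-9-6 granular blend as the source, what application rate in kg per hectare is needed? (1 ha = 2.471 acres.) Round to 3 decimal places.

Product per acre = 42.8 / 9% = 475.556 kg.
Convert to per hectare: 475.556 × 2.471 = 1175.0978 kg.

1175.098 kg of product per hectare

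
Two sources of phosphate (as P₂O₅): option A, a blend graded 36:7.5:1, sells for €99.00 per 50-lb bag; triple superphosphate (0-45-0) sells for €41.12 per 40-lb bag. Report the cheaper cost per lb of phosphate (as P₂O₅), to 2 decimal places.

option A: P₂O₅ per bag = 50 × 7.5% = 3.75 lb; cost = 99.00 / 3.75 = €26.4000/lb P₂O₅.
triple superphosphate: P₂O₅ per bag = 40 × 45% = 18 lb; cost = 41.12 / 18 = €2.2844/lb P₂O₅.
triple superphosphate is cheaper.

€2.28 per lb P₂O₅ (triple superphosphate)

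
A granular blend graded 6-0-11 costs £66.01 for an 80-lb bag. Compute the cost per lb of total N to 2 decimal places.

£13.75 per lb N

N in bag = 80 × 6% = 4.8 lb.
Cost per lb N = £66.01 / 4.8 = £13.7521.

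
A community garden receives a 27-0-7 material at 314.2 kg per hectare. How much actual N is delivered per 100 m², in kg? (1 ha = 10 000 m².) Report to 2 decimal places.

nitrogen per hectare = 314.2 × 27% = 84.834 kg.
Convert to per 100 m²: 84.834 × 0.01 = 0.84834 kg.

0.85 kg N per hundred sq m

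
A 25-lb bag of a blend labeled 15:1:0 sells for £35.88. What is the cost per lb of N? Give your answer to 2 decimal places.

N in bag = 25 × 15% = 3.75 lb.
Cost per lb N = £35.88 / 3.75 = £9.5680.

£9.57 per lb N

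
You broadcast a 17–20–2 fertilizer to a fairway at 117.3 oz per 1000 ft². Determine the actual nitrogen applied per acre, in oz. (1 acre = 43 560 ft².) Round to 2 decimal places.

nitrogen per 1000 ft² = 117.3 × 17% = 19.941 oz.
Convert to per acre: 19.941 × 43.56 = 868.62996 oz.

868.63 oz N per acre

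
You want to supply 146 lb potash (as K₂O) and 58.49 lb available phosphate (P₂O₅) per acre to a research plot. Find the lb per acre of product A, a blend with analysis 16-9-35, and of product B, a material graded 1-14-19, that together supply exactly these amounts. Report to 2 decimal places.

Let a = lb of product A, b = lb of product B (per acre).
K₂O: 0.35·a + 0.19·b = 146
P₂O₅: 0.09·a + 0.14·b = 58.49
Eliminate b: (row1) − 0.19/0.14·(row2) → 0.227857·a = 66.6207, so a = 292.379.
Then b = (58.49 − 0.09·292.379) / 0.14 = 229.828.

292.38 lb product A, 229.83 lb product B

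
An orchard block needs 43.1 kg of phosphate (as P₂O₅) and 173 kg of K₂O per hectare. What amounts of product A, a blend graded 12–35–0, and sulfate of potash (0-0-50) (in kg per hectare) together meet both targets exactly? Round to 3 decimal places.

123.143 kg product A, 346.000 kg sulfate of potash

With a, b = kg per hectare of product A and sulfate of potash:
P₂O₅: 0.35·a + 0·b = 43.1
K₂O: 0·a + 0.5·b = 173
Solving simultaneously: a = 123.1429, b = 346.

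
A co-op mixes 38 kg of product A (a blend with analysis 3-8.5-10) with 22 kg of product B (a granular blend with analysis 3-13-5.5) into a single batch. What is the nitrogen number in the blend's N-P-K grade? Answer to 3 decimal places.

3.000% N

Total mass = 38 + 22 = 60 kg.
N mass = 3%×38 + 3%×22 = 1.8 kg.
% N = 1.8 / 60 = 3%.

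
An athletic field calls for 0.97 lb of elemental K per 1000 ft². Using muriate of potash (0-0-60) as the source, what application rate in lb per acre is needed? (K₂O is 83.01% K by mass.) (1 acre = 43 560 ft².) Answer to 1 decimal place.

84.8 lb of product per acre

As K₂O: 0.97 / 0.8301 = 1.16853 lb per 1000 ft².
Product per 1000 ft² = 1.16853 / 60% = 1.94756 lb.
Convert to per acre: 1.94756 × 43.56 = 84.8356 lb.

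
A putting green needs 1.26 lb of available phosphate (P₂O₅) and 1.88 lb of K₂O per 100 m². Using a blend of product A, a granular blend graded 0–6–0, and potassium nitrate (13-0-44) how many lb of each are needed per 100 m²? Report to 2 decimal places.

Per-100 m² balance (a = product A, b = potassium nitrate):
P₂O₅: 0.06·a + 0·b = 1.26
K₂O: 0·a + 0.44·b = 1.88
Solving simultaneously: a = 21, b = 4.27273.

21.00 lb product A, 4.27 lb potassium nitrate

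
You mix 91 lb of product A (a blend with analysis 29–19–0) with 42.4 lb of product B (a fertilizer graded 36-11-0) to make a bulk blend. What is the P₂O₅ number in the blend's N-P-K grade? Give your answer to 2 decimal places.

16.46% P₂O₅

Total mass = 91 + 42.4 = 133.4 lb.
P₂O₅ mass = 19%×91 + 11%×42.4 = 21.954 lb.
% P₂O₅ = 21.954 / 133.4 = 16.4573%.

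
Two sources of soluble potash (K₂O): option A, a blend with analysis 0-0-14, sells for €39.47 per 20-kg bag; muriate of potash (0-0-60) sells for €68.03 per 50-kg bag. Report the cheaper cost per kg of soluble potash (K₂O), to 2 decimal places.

option A: K₂O per bag = 20 × 14% = 2.8 kg; cost = 39.47 / 2.8 = €14.0964/kg K₂O.
muriate of potash: K₂O per bag = 50 × 60% = 30 kg; cost = 68.03 / 30 = €2.2677/kg K₂O.
muriate of potash is cheaper.

€2.27 per kg K₂O (muriate of potash)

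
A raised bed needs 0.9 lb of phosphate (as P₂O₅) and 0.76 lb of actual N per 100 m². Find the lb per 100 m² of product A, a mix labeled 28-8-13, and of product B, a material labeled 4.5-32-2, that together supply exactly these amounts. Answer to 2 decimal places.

2.36 lb product A, 2.22 lb product B

With a, b = lb per 100 m² of product A and product B:
P₂O₅: 0.08·a + 0.32·b = 0.9
N: 0.28·a + 0.045·b = 0.76
Solving simultaneously: a = 2.35698, b = 2.22326.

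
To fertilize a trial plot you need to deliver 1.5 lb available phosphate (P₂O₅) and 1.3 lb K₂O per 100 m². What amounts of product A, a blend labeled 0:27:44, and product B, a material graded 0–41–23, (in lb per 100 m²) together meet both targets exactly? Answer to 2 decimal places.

Let a = lb of product A, b = lb of product B (per 100 m²).
P₂O₅: 0.27·a + 0.41·b = 1.5
K₂O: 0.44·a + 0.23·b = 1.3
Eliminate a: (row1) − 0.27/0.44·(row2) → 0.268864·b = 0.702273, so b = 2.612.
Back-substitute: a = (1.5 − 0.41·2.612) / 0.27 = 1.58918.

1.59 lb product A, 2.61 lb product B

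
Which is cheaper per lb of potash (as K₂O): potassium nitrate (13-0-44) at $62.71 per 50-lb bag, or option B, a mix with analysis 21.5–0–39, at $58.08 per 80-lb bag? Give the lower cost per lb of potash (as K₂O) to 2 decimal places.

$1.86 per lb K₂O (option B)

potassium nitrate: K₂O per bag = 50 × 44% = 22 lb; cost = 62.71 / 22 = $2.8505/lb K₂O.
option B: K₂O per bag = 80 × 39% = 31.2 lb; cost = 58.08 / 31.2 = $1.8615/lb K₂O.
option B is cheaper.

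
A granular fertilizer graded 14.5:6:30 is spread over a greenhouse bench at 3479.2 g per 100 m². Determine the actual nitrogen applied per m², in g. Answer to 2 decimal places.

5.04 g N per sq m

nitrogen per 100 m² = 3479.2 × 14.5% = 504.484 g.
Convert to per m²: 504.484 × 0.01 = 5.04484 g.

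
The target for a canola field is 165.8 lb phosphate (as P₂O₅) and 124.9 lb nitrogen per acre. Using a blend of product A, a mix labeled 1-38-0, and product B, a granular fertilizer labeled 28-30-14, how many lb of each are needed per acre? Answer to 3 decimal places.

With a, b = lb per acre of product A and product B:
P₂O₅: 0.38·a + 0.3·b = 165.8
N: 0.01·a + 0.28·b = 124.9
From row1: a = (165.8 − 0.3·b) / 0.38.
Into row2: 0.01·(165.8 − 0.3·b)/0.38 + 0.28·b = 124.9 → b = 442.9787, a = 86.5957.

86.596 lb product A, 442.979 lb product B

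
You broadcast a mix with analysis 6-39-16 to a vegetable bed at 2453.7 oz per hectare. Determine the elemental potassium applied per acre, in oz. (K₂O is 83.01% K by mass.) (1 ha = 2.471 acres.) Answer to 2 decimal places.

K₂O per hectare = 2453.7 × 16% = 392.592 oz.
Elemental K = 392.592 × 0.8301 = 325.891 oz per hectare.
Convert to per acre: 325.891 × 0.404694 = 131.886 oz.

131.89 oz K per acre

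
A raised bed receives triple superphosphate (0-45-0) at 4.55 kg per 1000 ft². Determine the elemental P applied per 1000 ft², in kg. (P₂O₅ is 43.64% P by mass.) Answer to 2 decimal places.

0.89 kg P per thousand sq ft

P₂O₅ per 1000 ft² = 4.55 × 45% = 2.0475 kg.
Elemental P = 2.0475 × 0.4364 = 0.893529 kg per 1000 ft².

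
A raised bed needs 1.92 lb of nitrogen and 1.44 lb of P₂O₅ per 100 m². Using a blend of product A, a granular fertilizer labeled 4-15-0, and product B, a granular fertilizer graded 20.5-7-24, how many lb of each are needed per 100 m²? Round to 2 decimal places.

5.75 lb product A, 8.24 lb product B

With a, b = lb per 100 m² of product A and product B:
N: 0.04·a + 0.205·b = 1.92
P₂O₅: 0.15·a + 0.07·b = 1.44
Eliminate a: (row1) − 0.04/0.15·(row2) → 0.186333·b = 1.536, so b = 8.24329.
Back-substitute: a = (1.92 − 0.205·8.24329) / 0.04 = 5.75313.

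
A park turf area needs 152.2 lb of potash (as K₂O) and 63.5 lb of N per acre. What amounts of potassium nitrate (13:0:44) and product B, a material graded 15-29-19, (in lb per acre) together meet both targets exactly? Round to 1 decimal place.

260.7 lb potassium nitrate, 197.4 lb product B

With a, b = lb per acre of potassium nitrate and product B:
K₂O: 0.44·a + 0.19·b = 152.2
N: 0.13·a + 0.15·b = 63.5
Solving simultaneously: a = 260.654, b = 197.433.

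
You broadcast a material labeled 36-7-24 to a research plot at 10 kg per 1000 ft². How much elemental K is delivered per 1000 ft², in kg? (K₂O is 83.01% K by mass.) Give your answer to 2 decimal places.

1.99 kg K per thousand sq ft

K₂O per 1000 ft² = 10 × 24% = 2.4 kg.
Elemental K = 2.4 × 0.8301 = 1.99224 kg per 1000 ft².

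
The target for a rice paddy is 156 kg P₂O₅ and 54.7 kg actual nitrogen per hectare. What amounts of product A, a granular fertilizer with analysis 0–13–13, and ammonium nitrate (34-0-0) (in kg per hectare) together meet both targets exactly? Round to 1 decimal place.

Let a = kg of product A, b = kg of ammonium nitrate (per hectare).
P₂O₅: 0.13·a + 0·b = 156
N: 0·a + 0.34·b = 54.7
Solving simultaneously: a = 1200, b = 160.882.

1200.0 kg product A, 160.9 kg ammonium nitrate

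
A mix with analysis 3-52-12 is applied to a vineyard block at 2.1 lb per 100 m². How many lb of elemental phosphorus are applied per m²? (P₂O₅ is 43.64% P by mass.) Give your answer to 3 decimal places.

0.005 lb P per sq m

P₂O₅ per 100 m² = 2.1 × 52% = 1.092 lb.
Elemental P = 1.092 × 0.4364 = 0.476549 lb per 100 m².
Convert to per m²: 0.476549 × 0.01 = 0.00476549 lb.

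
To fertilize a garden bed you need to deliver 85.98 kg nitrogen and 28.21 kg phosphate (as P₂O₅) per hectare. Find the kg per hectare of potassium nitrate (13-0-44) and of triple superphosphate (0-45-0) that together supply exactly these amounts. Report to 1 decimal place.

With a, b = kg per hectare of potassium nitrate and triple superphosphate:
N: 0.13·a + 0·b = 85.98
P₂O₅: 0·a + 0.45·b = 28.21
Solving simultaneously: a = 661.385, b = 62.6889.

661.4 kg potassium nitrate, 62.7 kg triple superphosphate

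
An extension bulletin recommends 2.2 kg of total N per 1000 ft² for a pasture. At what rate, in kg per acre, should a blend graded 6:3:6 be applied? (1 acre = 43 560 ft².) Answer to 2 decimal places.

1597.20 kg of product per acre

Product per 1000 ft² = 2.2 / 6% = 36.6667 kg.
Convert to per acre: 36.6667 × 43.56 = 1597.2 kg.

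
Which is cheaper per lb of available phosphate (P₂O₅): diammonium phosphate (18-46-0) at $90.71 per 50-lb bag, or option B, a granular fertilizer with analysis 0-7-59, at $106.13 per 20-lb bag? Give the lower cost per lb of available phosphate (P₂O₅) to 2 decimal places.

$3.94 per lb P₂O₅ (diammonium phosphate)

diammonium phosphate: P₂O₅ per bag = 50 × 46% = 23 lb; cost = 90.71 / 23 = $3.9439/lb P₂O₅.
option B: P₂O₅ per bag = 20 × 7% = 1.4 lb; cost = 106.13 / 1.4 = $75.8071/lb P₂O₅.
diammonium phosphate is cheaper.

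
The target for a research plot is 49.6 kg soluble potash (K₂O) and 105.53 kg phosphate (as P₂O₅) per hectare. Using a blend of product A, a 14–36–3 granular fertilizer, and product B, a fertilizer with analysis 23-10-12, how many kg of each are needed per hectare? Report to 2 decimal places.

191.63 kg product A, 365.43 kg product B

Per-hectare balance (a = product A, b = product B):
K₂O: 0.03·a + 0.12·b = 49.6
P₂O₅: 0.36·a + 0.1·b = 105.53
From row1: a = (49.6 − 0.12·b) / 0.03.
Into row2: 0.36·(49.6 − 0.12·b)/0.03 + 0.1·b = 105.53 → b = 365.425, a = 191.632.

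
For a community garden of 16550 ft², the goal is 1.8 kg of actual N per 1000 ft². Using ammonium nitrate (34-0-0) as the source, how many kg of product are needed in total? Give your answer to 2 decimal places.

87.62 kg

Product per 1000 ft² = 1.8 / 34% = 5.29412 kg.
Total product = 5.29412 × 16550 / 1000 = 87.6176 kg.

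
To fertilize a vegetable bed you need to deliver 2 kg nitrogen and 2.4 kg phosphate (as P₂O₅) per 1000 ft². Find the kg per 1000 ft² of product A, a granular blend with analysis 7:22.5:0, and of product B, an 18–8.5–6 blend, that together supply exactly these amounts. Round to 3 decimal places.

7.583 kg product A, 8.162 kg product B

With a, b = kg per 1000 ft² of product A and product B:
N: 0.07·a + 0.18·b = 2
P₂O₅: 0.225·a + 0.085·b = 2.4
Eliminate b: (row1) − 0.18/0.085·(row2) → -0.406471·a = -3.08235, so a = 7.58321.
Then b = (2.4 − 0.225·7.58321) / 0.085 = 8.16208.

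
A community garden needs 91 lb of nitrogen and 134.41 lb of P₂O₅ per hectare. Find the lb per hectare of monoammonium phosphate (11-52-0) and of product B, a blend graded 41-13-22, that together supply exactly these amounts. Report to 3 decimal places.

217.587 lb monoammonium phosphate, 163.574 lb product B

Let a = lb of monoammonium phosphate, b = lb of product B (per hectare).
N: 0.11·a + 0.41·b = 91
P₂O₅: 0.52·a + 0.13·b = 134.41
Solving simultaneously: a = 217.5872, b = 163.5742.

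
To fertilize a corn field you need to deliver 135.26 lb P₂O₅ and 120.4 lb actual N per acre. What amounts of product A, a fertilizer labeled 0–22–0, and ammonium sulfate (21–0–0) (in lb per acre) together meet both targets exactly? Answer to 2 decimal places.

614.82 lb product A, 573.33 lb ammonium sulfate

Per-acre balance (a = product A, b = ammonium sulfate):
P₂O₅: 0.22·a + 0·b = 135.26
N: 0·a + 0.21·b = 120.4
Solving simultaneously: a = 614.818, b = 573.333.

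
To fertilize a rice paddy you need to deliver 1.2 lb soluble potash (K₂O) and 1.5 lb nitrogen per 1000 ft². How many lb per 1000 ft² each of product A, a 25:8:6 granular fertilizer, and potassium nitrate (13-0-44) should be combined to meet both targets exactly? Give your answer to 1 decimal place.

With a, b = lb per 1000 ft² of product A and potassium nitrate:
K₂O: 0.06·a + 0.44·b = 1.2
N: 0.25·a + 0.13·b = 1.5
Solving simultaneously: a = 4.93151, b = 2.05479.

4.9 lb product A, 2.1 lb potassium nitrate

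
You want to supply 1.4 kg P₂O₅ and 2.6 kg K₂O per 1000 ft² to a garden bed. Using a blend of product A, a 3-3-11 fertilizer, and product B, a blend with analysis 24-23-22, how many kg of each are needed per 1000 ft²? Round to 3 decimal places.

15.508 kg product A, 4.064 kg product B

Per-1000 ft² balance (a = product A, b = product B):
P₂O₅: 0.03·a + 0.23·b = 1.4
K₂O: 0.11·a + 0.22·b = 2.6
From row1: a = (1.4 − 0.23·b) / 0.03.
Into row2: 0.11·(1.4 − 0.23·b)/0.03 + 0.22·b = 2.6 → b = 4.06417, a = 15.50802.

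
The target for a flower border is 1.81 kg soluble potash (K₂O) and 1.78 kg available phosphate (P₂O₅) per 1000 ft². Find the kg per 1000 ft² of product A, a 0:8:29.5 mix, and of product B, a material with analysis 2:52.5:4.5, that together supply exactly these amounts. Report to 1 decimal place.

5.8 kg product A, 2.5 kg product B

With a, b = kg per 1000 ft² of product A and product B:
K₂O: 0.295·a + 0.045·b = 1.81
P₂O₅: 0.08·a + 0.525·b = 1.78
Eliminate a: (row1) − 0.295/0.08·(row2) → -1.89094·b = -4.75375, so b = 2.51396.
Back-substitute: a = (1.81 − 0.045·2.51396) / 0.295 = 5.75211.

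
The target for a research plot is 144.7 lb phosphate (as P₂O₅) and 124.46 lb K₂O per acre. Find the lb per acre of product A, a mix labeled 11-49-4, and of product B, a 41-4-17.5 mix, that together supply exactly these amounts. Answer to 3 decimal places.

Per-acre balance (a = product A, b = product B):
P₂O₅: 0.49·a + 0.04·b = 144.7
K₂O: 0.04·a + 0.175·b = 124.46
Solving simultaneously: a = 241.75995, b = 655.9406.

241.760 lb product A, 655.941 lb product B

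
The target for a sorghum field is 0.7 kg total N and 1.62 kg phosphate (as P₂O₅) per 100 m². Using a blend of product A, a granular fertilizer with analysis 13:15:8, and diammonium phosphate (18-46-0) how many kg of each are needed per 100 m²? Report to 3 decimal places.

Per-100 m² balance (a = product A, b = diammonium phosphate):
N: 0.13·a + 0.18·b = 0.7
P₂O₅: 0.15·a + 0.46·b = 1.62
From row1: a = (0.7 − 0.18·b) / 0.13.
Into row2: 0.15·(0.7 − 0.18·b)/0.13 + 0.46·b = 1.62 → b = 3.21951, a = 0.926829.

0.927 kg product A, 3.220 kg diammonium phosphate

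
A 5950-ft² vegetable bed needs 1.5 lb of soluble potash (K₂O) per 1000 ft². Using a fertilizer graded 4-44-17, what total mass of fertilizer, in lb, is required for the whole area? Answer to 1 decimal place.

52.5 lb

Product per 1000 ft² = 1.5 / 17% = 8.82353 lb.
Total product = 8.82353 × 5950 / 1000 = 52.5 lb.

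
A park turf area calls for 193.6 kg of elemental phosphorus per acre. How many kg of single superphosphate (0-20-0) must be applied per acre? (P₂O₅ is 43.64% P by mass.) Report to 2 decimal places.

As P₂O₅: 193.6 / 0.4364 = 443.63 kg per acre.
Product per acre = 443.63 / 20% = 2218.148 kg.

2218.15 kg of product per acre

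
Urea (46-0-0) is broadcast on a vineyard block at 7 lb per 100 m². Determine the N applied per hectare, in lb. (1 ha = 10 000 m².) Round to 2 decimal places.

nitrogen per 100 m² = 7 × 46% = 3.22 lb.
Convert to per hectare: 3.22 × 100 = 322 lb.

322.00 lb N per hectare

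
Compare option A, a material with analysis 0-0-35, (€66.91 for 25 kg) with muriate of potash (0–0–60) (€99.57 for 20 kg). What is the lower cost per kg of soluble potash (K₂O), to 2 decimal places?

€7.65 per kg K₂O (option A)

option A: K₂O per bag = 25 × 35% = 8.75 kg; cost = 66.91 / 8.75 = €7.6469/kg K₂O.
muriate of potash: K₂O per bag = 20 × 60% = 12 kg; cost = 99.57 / 12 = €8.2975/kg K₂O.
option A is cheaper.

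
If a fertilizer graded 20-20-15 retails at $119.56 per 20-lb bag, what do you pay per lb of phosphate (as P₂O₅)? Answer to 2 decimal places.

P₂O₅ in bag = 20 × 20% = 4 lb.
Cost per lb P₂O₅ = $119.56 / 4 = $29.8900.

$29.89 per lb P₂O₅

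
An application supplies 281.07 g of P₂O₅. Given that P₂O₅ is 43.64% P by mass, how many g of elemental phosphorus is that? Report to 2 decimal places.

P = 281.07 × 0.4364 = 122.659 g.

122.66 g P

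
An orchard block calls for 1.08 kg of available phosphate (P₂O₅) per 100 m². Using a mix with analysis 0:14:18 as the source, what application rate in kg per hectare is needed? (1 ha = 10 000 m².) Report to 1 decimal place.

Product per 100 m² = 1.08 / 14% = 7.71429 kg.
Convert to per hectare: 7.71429 × 100 = 771.429 kg.

771.4 kg of product per hectare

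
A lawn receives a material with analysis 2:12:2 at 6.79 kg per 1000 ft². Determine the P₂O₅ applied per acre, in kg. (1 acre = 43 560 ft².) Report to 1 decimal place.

P₂O₅ per 1000 ft² = 6.79 × 12% = 0.8148 kg.
Convert to per acre: 0.8148 × 43.56 = 35.4927 kg.

35.5 kg P₂O₅ per acre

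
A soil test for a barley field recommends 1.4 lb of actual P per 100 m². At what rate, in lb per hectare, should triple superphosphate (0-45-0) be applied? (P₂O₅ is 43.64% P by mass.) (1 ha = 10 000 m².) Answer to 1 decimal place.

712.9 lb of product per hectare

As P₂O₅: 1.4 / 0.4364 = 3.20807 lb per 100 m².
Product per 100 m² = 3.20807 / 45% = 7.12904 lb.
Convert to per hectare: 7.12904 × 100 = 712.904 lb.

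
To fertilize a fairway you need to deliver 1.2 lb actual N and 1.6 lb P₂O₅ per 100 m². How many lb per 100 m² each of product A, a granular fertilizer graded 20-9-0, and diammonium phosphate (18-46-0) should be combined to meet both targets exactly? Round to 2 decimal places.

Per-100 m² balance (a = product A, b = diammonium phosphate):
N: 0.2·a + 0.18·b = 1.2
P₂O₅: 0.09·a + 0.46·b = 1.6
Eliminate a: (row1) − 0.2/0.09·(row2) → -0.842222·b = -2.35556, so b = 2.79683.
Back-substitute: a = (1.2 − 0.18·2.79683) / 0.2 = 3.48285.

3.48 lb product A, 2.80 lb diammonium phosphate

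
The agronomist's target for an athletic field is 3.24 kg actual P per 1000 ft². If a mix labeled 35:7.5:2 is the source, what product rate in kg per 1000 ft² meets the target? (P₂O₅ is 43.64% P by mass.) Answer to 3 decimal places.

98.992 kg of product per thousand sq ft

As P₂O₅: 3.24 / 0.4364 = 7.42438 kg per 1000 ft².
Product per 1000 ft² = 7.42438 / 7.5% = 98.9918 kg.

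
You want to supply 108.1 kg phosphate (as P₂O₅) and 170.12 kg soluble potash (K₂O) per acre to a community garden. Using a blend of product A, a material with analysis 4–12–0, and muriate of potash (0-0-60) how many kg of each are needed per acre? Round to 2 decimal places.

900.83 kg product A, 283.53 kg muriate of potash

With a, b = kg per acre of product A and muriate of potash:
P₂O₅: 0.12·a + 0·b = 108.1
K₂O: 0·a + 0.6·b = 170.12
Solving simultaneously: a = 900.833, b = 283.533.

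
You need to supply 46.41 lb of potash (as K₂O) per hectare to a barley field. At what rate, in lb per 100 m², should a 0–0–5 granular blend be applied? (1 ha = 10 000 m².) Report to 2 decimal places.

9.28 lb of product per hundred sq m

Product per hectare = 46.41 / 5% = 928.2 lb.
Convert to per 100 m²: 928.2 × 0.01 = 9.282 lb.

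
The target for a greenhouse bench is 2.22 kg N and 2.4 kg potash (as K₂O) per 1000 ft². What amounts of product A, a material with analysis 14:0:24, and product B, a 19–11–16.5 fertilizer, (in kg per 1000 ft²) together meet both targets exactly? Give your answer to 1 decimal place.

With a, b = kg per 1000 ft² of product A and product B:
N: 0.14·a + 0.19·b = 2.22
K₂O: 0.24·a + 0.165·b = 2.4
From row1: a = (2.22 − 0.19·b) / 0.14.
Into row2: 0.24·(2.22 − 0.19·b)/0.14 + 0.165·b = 2.4 → b = 8.74667, a = 3.98667.

4.0 kg product A, 8.7 kg product B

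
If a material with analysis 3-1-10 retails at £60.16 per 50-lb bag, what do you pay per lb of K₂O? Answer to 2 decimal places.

£12.03 per lb K₂O

K₂O in bag = 50 × 10% = 5 lb.
Cost per lb K₂O = £60.16 / 5 = £12.0320.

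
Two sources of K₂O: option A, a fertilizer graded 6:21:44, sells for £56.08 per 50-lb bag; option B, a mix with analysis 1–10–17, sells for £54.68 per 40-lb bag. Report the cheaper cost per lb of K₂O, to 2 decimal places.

option A: K₂O per bag = 50 × 44% = 22 lb; cost = 56.08 / 22 = £2.5491/lb K₂O.
option B: K₂O per bag = 40 × 17% = 6.8 lb; cost = 54.68 / 6.8 = £8.0412/lb K₂O.
option A is cheaper.

£2.55 per lb K₂O (option A)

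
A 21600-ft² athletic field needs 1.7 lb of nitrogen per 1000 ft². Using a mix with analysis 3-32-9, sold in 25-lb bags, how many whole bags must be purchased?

49 bags

Product per 1000 ft² = 1.7 / 3% = 56.6667 lb.
Total product = 56.6667 × 21600 / 1000 = 1224 lb.
Bags = ⌈1224 / 25⌉ = 49.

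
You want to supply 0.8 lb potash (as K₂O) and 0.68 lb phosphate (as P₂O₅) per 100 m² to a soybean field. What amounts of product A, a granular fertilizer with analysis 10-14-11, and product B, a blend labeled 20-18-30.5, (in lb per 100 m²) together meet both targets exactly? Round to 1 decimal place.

2.8 lb product A, 1.6 lb product B

Per-100 m² balance (a = product A, b = product B):
K₂O: 0.11·a + 0.305·b = 0.8
P₂O₅: 0.14·a + 0.18·b = 0.68
From row1: a = (0.8 − 0.305·b) / 0.11.
Into row2: 0.14·(0.8 − 0.305·b)/0.11 + 0.18·b = 0.68 → b = 1.62445, a = 2.76856.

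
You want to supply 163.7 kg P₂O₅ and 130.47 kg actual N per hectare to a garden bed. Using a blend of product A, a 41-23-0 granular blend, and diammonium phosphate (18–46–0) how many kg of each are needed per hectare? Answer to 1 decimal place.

207.5 kg product A, 252.1 kg diammonium phosphate

Let a = kg of product A, b = kg of diammonium phosphate (per hectare).
P₂O₅: 0.23·a + 0.46·b = 163.7
N: 0.41·a + 0.18·b = 130.47
Eliminate a: (row1) − 0.23/0.41·(row2) → 0.359024·b = 90.5095, so b = 252.099.
Back-substitute: a = (163.7 − 0.46·252.099) / 0.23 = 207.542.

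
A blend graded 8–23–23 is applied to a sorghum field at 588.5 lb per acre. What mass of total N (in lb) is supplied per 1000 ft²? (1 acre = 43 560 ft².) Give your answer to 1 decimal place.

nitrogen per acre = 588.5 × 8% = 47.08 lb.
Convert to per 1000 ft²: 47.08 × 0.0229568 = 1.08081 lb.

1.1 lb N per thousand sq ft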